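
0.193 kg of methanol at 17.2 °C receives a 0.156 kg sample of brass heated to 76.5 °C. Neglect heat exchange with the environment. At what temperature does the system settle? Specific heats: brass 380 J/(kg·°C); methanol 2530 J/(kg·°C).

T_f ≈ 23.6 °C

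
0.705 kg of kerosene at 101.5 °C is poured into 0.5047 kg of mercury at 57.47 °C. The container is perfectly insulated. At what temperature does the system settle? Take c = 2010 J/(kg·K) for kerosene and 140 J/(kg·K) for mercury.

T_f ≈ 99.4 °C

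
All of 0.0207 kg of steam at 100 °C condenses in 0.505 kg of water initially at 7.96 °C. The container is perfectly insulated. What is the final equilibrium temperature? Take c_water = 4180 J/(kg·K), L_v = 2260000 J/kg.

T_f ≈ 32.9 °C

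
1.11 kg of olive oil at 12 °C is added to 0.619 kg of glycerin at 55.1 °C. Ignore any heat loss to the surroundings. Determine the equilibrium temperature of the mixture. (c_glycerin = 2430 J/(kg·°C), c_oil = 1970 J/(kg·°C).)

T_f ≈ 29.6 °C

Set heat shed by the hot body equal to heat absorbed by the cold body:
0.619·2430·(55.1 − T) = 1.11·1970·(T − 12)
1504.2(55.1 − T) = 2186.7(T − 12)
3690.9 T = 109120  ⇒  T ≈ 29.56 °C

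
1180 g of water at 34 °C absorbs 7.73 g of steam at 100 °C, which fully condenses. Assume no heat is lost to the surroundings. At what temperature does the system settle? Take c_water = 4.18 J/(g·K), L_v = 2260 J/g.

T_f ≈ 37.9 °C

Sum of m c ΔT and latent-heat terms is zero:
condense steam: −7.73·2260 = −17470
  condensate cools 100→T: 7.73·4.18·(T − 100) = 32.31(T − 100)
  original water: 4932.4(T − 34)
4964.7 T = 17470 + 3231.1 + 167702 = 188403
T ≈ 37.95 °C (< 100 °C, so full condensation is consistent).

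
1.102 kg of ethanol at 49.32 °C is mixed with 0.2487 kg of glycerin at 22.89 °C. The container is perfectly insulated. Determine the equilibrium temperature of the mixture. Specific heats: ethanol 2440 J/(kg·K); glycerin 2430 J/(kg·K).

Setting the total heat transfer to zero:
1.102×2440×(T − 49.32) + 0.2487×2430×(T − 22.89) = 0
(2688.9 + 604.34) T = 2688.9×49.32 + 604.34×22.89
T ≈ 44.47 °C

T_f ≈ 44.5 °C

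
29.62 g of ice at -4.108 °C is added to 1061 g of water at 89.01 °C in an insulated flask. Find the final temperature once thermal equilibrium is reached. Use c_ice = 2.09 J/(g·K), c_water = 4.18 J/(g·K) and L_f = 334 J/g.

T_f ≈ 84.4 °C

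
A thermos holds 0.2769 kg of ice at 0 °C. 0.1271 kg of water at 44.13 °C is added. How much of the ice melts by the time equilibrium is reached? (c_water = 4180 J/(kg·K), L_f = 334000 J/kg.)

m_melted ≈ 0.0702 kg

Cooling the water to 0 °C releases 0.1271·4180·44.13 = 23445 J.
To melt every bit of ice: 0.2769·334000 = 92485 J.
Since 23445 < 92485 J, not all the ice melts; equilibrium is at 0 °C.
m_melted·334000 = 23445  ⇒  m_melted ≈ 0.0702 kg.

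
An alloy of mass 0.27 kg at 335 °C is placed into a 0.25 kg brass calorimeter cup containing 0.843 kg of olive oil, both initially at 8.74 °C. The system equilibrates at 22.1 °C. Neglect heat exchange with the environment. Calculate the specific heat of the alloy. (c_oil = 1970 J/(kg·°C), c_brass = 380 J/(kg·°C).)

c ≈ 278 J/(kg·°C)

Let T be the final temperature. ΣQ_i = 0:
0.27×c×(22.1 − 335) + 0.843×1970×(22.1 − 8.74) + 0.25×380×(22.1 − 8.74) = 0
-84.48 c = -23456
c = -23456/-84.48 ≈ 277.6 J/(kg·°C)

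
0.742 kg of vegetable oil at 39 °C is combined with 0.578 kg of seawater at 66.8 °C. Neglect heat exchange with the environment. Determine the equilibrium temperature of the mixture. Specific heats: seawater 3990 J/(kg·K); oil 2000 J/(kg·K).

T_f ≈ 55.9 °C

Conservation of energy gives ΣQ = 0:
0.578×3990×(T − 66.8) + 0.742×2000×(T − 39) = 0
2306.2(T − 66.8) + 1484(T − 39) = 0
(2306.2 + 1484) T = 2306.2×66.8 + 1484×39
T = 211931/3790.2 ≈ 55.92 °C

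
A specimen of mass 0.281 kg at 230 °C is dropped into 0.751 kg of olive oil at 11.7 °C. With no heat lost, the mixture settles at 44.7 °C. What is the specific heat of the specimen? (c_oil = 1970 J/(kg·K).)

m_s c (T_s − T_f) = m_oil c_oil (T_f − T_0):
0.281×c×(230 − 44.7) = 0.751×1970×(44.7 − 11.7)
52.07 c = 48823  ⇒  c ≈ 937.6 J/(kg·K)

c ≈ 938 J/(kg·K)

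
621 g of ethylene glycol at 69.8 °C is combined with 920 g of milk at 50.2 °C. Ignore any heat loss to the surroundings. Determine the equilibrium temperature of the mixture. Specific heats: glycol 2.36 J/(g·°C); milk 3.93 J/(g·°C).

With ΣQ=0 the equilibrium temperature is the m·c-weighted mean:
T_f = (1465.6·69.8 + 3615.6·50.2) / (1465.6 + 3615.6)
    = 283799 / 5081.2 ≈ 55.85 °C

T_f ≈ 55.9 °C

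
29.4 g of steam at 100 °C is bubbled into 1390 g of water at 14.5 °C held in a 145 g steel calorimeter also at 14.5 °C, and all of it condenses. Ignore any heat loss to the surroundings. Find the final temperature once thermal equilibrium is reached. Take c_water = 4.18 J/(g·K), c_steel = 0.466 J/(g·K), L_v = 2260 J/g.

T_f ≈ 27.3 °C

Energy balance with sensible and latent terms:
steam→water at 100 °C releases m L_v = 29.4·2260 = 66444; condensate cools 100→T: 29.4·4.18·(T − 100) = 122.89(T − 100); water warms: 1390·4.18·(T − 14.5) = 5810.2(T − 14.5); steel cup: 145·0.466·(T − 14.5) = 67.57(T − 14.5)
6000.7 T = 66444 + 12289 + 85228 = 163961
T ≈ 27.32 °C — below 100 °C, confirming all the steam condensed.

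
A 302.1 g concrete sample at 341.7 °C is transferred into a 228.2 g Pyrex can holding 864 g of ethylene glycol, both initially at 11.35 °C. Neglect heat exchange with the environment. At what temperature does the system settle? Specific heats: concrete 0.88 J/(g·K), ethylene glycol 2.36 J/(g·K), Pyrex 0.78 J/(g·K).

T_f ≈ 46.7 °C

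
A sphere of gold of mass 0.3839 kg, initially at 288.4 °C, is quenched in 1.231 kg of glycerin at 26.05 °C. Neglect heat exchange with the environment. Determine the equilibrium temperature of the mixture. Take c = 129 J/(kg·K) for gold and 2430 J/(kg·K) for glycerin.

|Q_gold| = |Q_glycerin|:
0.3839·129·(288.4 − T) = 1.231·2430·(T − 26.05)
49.52(288.4 − T) = 2991.3(T − 26.05)
3040.9 T = 92207  ⇒  T ≈ 30.32 °C

T_f ≈ 30.3 °C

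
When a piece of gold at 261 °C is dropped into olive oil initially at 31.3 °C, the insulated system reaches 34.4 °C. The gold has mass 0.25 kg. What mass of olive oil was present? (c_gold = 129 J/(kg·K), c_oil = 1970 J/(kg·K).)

|Q_gold| = |Q_oil|:
0.25×129×(261 − 34.4) = m×1970×(34.4 − 31.3)
6107 m = 7307.8  ⇒  m ≈ 1.197 kg

m ≈ 1.2 kg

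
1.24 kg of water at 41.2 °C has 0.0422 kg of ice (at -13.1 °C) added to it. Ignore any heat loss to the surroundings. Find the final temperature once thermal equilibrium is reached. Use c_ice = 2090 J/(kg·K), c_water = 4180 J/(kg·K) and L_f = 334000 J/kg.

Energy balance with sensible and latent terms:
ice -13.1→0 °C: 0.0422×2090×13.1 = 1155.4
  melt ice: 0.0422×334000 = 14095
  meltwater 0→T: 0.0422×4180×T = 176.4 T
  water cools: 1.24×4180×(T − 41.2) = 5183.2(T − 41.2)
5359.6 T = 213548 − 15250 = 198298
T ≈ 37.00 °C. Since T > 0 °C, the all-ice-melts assumption holds.

T_f ≈ 37.0 °C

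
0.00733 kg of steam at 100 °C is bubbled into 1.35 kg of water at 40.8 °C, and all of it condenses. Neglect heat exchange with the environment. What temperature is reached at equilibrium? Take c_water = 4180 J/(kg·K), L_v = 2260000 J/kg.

Let T be the final temperature. ΣQ_i = 0:
latent heat released on condensation: 0.00733×2260000 = 16566
  condensate cools 100→T: 0.00733×4180×(T − 100) = 30.64(T − 100)
  original water: 5643(T − 40.8)
5673.6 T = 16566 + 3063.9 + 230234 = 249864
T ≈ 44.04 °C, under the boiling point, so the assumption holds.

T_f ≈ 44.0 °C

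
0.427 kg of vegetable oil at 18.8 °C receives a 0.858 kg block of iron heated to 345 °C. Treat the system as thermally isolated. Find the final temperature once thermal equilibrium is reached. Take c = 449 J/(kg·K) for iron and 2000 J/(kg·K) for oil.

Conservation of energy gives ΣQ = 0:
0.858×449×(T − 345) + 0.427×2000×(T − 18.8) = 0
385.24(T − 345) + 854(T − 18.8) = 0
1239.2 T = 148964
T = 148964/1239.2 ≈ 120.21 °C

T_f ≈ 120.2 °C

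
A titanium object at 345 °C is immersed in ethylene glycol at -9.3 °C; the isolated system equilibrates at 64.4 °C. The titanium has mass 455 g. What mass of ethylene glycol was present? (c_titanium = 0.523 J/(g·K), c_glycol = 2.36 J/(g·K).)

Heat gained plus heat lost sum to zero:
455×0.523×(64.4 − 345) + m×2.36×(64.4 − (-9.3)) = 0
173.93 m = 66773
m = 66773/173.93 ≈ 383.9 g

m ≈ 384 g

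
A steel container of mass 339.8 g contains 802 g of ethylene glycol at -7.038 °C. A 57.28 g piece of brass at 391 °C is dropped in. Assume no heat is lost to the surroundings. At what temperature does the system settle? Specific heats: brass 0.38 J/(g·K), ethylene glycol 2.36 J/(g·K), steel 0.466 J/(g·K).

Let T be the final temperature. ΣQ_i = 0:
57.28×0.38×(T − 391) + 802×2.36×(T − (-7.038)) + 339.8×0.466×(T − (-7.038)) = 0
(21.77 + 1892.7 + 158.35) T = 21.77×391 + 1892.7×(-7.038) + 158.35×(-7.038)
T = -5924.7/2072.8 ≈ -2.86 °C

T_f ≈ -2.9 °C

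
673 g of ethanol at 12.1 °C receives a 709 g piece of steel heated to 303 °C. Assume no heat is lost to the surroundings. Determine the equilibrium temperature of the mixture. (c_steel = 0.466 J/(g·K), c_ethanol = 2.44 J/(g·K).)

T_f ≈ 60.8 °C

Conservation of energy gives ΣQ = 0:
709*0.466*(T − 303) + 673*2.44*(T − 12.1) = 0
1972.5 T = 119979
T = 119979 / 1972.5 = 60.8 °C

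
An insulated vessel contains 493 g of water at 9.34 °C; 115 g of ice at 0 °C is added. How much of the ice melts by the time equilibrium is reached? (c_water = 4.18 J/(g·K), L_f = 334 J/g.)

Water can give up m c ΔT = 493·4.18·9.34 = 19247 J before reaching 0 °C.
Fully melting the ice requires m_ice L_f = 115·334 = 38410 J.
Since 19247 < 38410 J, not all the ice melts; equilibrium is at 0 °C.
m_melted·334 = 19247  ⇒  m_melted ≈ 57.63 g.

m_melted ≈ 57.6 g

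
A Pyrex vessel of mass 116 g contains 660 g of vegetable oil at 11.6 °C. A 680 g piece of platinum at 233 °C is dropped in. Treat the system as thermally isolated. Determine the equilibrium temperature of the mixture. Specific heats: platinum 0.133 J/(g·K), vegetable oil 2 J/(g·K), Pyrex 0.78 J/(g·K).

Energy conservation, ΣQ = 0:
680·0.133·(T − 233) + 660·2·(T − 11.6) + 116·0.78·(T − 11.6) = 0
(90.44 + 1320 + 90.48) T = 90.44·233 + 1320·11.6 + 90.48·11.6
T = 37434 / 1500.9 = 24.9 °C

T_f ≈ 24.9 °C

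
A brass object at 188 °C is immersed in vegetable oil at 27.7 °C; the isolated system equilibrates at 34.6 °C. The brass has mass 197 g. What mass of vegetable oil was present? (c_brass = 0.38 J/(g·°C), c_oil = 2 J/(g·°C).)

m ≈ 832 g

Heat lost by the brass = heat gained by the oil:
197·0.38·(188 − 34.6) = m·2·(34.6 − 27.7)
13.8 m = 11484  ⇒  m ≈ 832.1 g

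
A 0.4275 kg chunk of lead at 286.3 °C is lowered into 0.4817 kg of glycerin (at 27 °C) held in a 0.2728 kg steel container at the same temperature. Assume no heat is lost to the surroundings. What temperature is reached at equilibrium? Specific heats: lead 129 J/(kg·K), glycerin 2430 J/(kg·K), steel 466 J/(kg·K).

Taking heat into each body as positive, Σ m c ΔT = 0:
0.4275×129×(T − 286.3) + 0.4817×2430×(T − 27) + 0.2728×466×(T − 27) = 0
55.15(T − 286.3) + 1170.5(T − 27) + 127.12(T − 27) = 0
(55.15 + 1170.5 + 127.12) T = 55.15×286.3 + 1170.5×27 + 127.12×27
T = 50825/1352.8 ≈ 37.57 °C

T_f ≈ 37.6 °C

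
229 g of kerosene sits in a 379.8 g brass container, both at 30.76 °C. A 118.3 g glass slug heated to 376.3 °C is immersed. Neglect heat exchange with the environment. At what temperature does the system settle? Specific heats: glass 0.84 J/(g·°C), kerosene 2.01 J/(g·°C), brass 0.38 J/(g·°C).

T_f ≈ 79.5 °C

Setting the total heat transfer to zero:
118.3·0.84·(T − 376.3) + 229·2.01·(T − 30.76) + 379.8·0.38·(T − 30.76) = 0
99.37(T − 376.3) + 460.29(T − 30.76) + 144.32(T − 30.76) = 0
703.99 T = 55992
T ≈ 79.54 °C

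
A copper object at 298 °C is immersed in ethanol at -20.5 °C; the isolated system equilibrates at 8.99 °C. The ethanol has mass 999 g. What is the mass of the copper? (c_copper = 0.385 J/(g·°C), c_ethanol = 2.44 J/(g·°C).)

m ≈ 646 g

Let T be the final temperature. ΣQ_i = 0:
m×0.385×(8.99 − 298) + 999×2.44×(8.99 − (-20.5)) = 0
-111.27 m = -71884
m = -71884/-111.27 ≈ 646 g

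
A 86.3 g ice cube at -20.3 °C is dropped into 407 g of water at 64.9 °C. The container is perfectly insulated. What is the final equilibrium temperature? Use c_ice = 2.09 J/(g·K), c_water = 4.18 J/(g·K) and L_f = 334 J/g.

Setting the total heat transfer to zero:
warm ice to 0 °C: 86.3·2.09·(0 − (-20.3)) = 3661.5; melt ice: 86.3·334 = 28824; warm the meltwater: 360.73 T; water cools: 407·4.18·(T − 64.9) = 1701.3(T − 64.9)
2062 T = 110412 − 32486 = 77926
T ≈ 37.79 °C. Since T > 0 °C, the all-ice-melts assumption holds.

T_f ≈ 37.8 °C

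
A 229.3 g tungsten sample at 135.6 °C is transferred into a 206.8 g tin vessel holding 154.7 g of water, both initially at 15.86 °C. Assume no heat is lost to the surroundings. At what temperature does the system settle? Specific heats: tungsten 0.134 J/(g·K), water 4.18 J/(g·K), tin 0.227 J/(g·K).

Setting the total heat transfer to zero:
229.3*0.134*(T − 135.6) + 154.7*4.18*(T − 15.86) + 206.8*0.227*(T − 15.86) = 0
30.73(T − 135.6) + 646.65(T − 15.86) + 46.94(T − 15.86) = 0
(30.73 + 646.65 + 46.94) T = 30.73*135.6 + 646.65*15.86 + 46.94*15.86
T = 15167/724.32 ≈ 20.94 °C

T_f ≈ 20.9 °C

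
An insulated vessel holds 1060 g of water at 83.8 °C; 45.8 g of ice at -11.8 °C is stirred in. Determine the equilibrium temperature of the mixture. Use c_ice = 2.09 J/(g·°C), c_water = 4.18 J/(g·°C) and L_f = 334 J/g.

T_f ≈ 76.8 °C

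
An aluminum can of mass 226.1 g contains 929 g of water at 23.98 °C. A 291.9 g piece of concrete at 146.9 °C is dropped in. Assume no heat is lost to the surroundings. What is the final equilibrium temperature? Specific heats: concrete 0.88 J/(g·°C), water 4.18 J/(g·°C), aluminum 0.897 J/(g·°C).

Energy conservation, ΣQ = 0:
291.9*0.88*(T − 146.9) + 929*4.18*(T − 23.98) + 226.1*0.897*(T − 23.98) = 0
256.87(T − 146.9) + 3883.2(T − 23.98) + 202.81(T − 23.98) = 0
(256.87 + 3883.2 + 202.81) T = 256.87*146.9 + 3883.2*23.98 + 202.81*23.98
T ≈ 31.25 °C

T_f ≈ 31.3 °C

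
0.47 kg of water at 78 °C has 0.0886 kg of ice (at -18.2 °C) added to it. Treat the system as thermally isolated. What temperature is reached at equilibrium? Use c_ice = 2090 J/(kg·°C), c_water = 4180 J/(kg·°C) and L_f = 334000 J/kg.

Conservation of energy gives ΣQ = 0:
ice -18.2→0 °C: 0.0886·2090·18.2 = 3370.2
  fusion: m_ice L_f = 0.0886·334000 = 29592
  meltwater 0→T: 0.0886·4180·T = 370.35 T
  water: 1964.6(T − 78)
2334.9 T = 153239 − 32963 = 120276
T ≈ 51.51 °C (positive, so assuming full melt was valid).

T_f ≈ 51.5 °C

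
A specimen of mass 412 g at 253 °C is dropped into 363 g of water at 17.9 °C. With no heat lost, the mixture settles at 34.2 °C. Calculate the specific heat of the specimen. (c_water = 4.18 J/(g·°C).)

c ≈ 0.274 J/(g·°C)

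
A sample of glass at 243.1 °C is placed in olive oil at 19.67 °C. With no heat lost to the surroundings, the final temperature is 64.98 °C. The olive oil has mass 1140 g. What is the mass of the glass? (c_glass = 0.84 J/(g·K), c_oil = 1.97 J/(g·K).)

Taking heat into each body as positive, Σ m c ΔT = 0:
m×0.84×(64.98 − 243.1) + 1140×1.97×(64.98 − 19.67) = 0
-149.62 m = -101757
m = -101757/-149.62 ≈ 680.1 g

m ≈ 680 g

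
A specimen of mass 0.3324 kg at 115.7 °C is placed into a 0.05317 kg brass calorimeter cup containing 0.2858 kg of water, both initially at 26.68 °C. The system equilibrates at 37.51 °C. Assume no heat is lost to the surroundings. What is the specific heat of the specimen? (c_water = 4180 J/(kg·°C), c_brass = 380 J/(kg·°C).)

c ≈ 506 J/(kg·°C)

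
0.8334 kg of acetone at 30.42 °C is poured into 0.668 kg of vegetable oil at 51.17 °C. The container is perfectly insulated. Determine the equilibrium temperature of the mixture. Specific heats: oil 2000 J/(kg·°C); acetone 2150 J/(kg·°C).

T_f = Σ m_i c_i T_i / Σ m_i c_i:
T_f = (1336×51.17 + 1791.8×30.42) / (1336 + 1791.8)
    = 122870 / 3127.8 ≈ 39.28 °C

T_f ≈ 39.3 °C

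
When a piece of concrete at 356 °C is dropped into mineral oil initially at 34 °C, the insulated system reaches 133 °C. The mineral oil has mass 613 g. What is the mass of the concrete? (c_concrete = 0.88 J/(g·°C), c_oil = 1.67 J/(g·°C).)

Taking heat into each body as positive, Σ m c ΔT = 0:
m×0.88×(133 − 356) + 613×1.67×(133 − 34) = 0
-196.24 m = -101347
m = -101347/-196.24 ≈ 516.4 g

m ≈ 516 g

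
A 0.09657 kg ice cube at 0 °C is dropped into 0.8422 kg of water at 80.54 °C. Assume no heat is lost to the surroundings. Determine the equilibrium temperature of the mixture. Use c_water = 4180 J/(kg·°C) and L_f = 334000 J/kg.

T_f ≈ 64.0 °C

Sum of m c ΔT and latent-heat terms is zero:
latent heat to melt: 0.09657·334000 = 32254; warm the meltwater: 403.66 T; water: 3520.4(T − 80.54)
3924.1 T = 283533 − 32254 = 251278
T ≈ 64.04 °C. Since T > 0 °C, the all-ice-melts assumption holds.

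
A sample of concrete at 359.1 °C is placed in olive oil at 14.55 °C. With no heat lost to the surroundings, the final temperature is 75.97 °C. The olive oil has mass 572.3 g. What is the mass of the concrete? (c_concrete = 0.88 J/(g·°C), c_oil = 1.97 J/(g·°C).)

m ≈ 278 g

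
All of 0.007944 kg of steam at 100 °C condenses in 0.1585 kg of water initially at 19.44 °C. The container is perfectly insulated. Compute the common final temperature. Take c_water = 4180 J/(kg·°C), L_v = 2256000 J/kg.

T_f ≈ 49.0 °C

Conservation of energy gives ΣQ = 0:
latent heat released on condensation: 0.007944×2256000 = 17922
  condensed water 100 °C→T: 33.21(T − 100)
  water warms: 0.1585×4180×(T − 19.44) = 662.53(T − 19.44)
695.74 T = 17922 + 3320.6 + 12880 = 34122
T ≈ 49.04 °C — below 100 °C, confirming all the steam condensed.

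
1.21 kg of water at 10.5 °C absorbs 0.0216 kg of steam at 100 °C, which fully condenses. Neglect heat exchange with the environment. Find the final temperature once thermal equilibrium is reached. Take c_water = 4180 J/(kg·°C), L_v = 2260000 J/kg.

T_f ≈ 21.6 °C

Energy balance with sensible and latent terms:
steam→water at 100 °C releases m L_v = 0.0216×2260000 = 48816; condensed water 100 °C→T: 90.29(T − 100); water warms: 1.21×4180×(T − 10.5) = 5057.8(T − 10.5)
5148.1 T = 48816 + 9028.8 + 53107 = 110952
T ≈ 21.55 °C, under the boiling point, so the assumption holds.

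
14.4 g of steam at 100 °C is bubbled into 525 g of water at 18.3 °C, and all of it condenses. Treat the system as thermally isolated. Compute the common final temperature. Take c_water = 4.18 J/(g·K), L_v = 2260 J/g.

T_f ≈ 34.9 °C

Heat gained plus heat lost sum to zero:
steam→water at 100 °C releases m L_v = 14.4·2260 = 32544; condensate cools 100→T: 14.4·4.18·(T − 100) = 60.19(T − 100); original water: 2194.5(T − 18.3)
2254.7 T = 32544 + 6019.2 + 40159 = 78723
T ≈ 34.91 °C — below 100 °C, confirming all the steam condensed.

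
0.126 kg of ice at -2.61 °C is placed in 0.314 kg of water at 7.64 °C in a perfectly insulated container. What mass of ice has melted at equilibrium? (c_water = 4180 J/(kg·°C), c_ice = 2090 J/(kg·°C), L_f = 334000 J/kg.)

Cooling the water to 0 °C releases 0.314×4180×7.64 = 10028 J.
Of that, 0.126×2090×2.61 = 687.32 J goes to bring the ice to 0 °C, leaving 9340.3 J.
Fully melting the ice requires m_ice L_f = 0.126×334000 = 42084 J.
9340.3 J < 42084 J, so only part of the ice melts and the system sits at 0 °C.
m_melted×334000 = 9340.3  ⇒  m_melted ≈ 0.02797 kg.

m_melted ≈ 0.028 kg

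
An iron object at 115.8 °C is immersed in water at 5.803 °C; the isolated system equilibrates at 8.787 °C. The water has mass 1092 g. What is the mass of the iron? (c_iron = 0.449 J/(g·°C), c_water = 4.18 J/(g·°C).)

Setting the total heat transfer to zero:
m×0.449×(8.787 − 115.8) + 1092×4.18×(8.787 − 5.803) = 0
-48.05 m = -13621
m = -13621/-48.05 ≈ 283.5 g

m ≈ 283 g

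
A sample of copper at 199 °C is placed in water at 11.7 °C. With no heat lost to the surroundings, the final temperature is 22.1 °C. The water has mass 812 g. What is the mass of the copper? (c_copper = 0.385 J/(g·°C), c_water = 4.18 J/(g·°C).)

Taking heat into each body as positive, Σ m c ΔT = 0:
m×0.385×(22.1 − 199) + 812×4.18×(22.1 − 11.7) = 0
-68.11 m = -35299
m = -35299/-68.11 ≈ 518.3 g

m ≈ 518 g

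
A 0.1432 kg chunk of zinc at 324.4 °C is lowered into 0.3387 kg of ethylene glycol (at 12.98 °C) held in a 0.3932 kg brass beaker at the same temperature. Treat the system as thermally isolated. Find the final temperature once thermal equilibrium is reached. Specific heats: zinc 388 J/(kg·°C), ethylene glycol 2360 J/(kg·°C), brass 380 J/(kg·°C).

T_f ≈ 30.2 °C

T_f is the heat-capacity-weighted average of the initial temperatures:
T_f = (55.56·324.4 + 799.33·12.98 + 149.42·12.98) / (55.56 + 799.33 + 149.42)
    = 30339 / 1004.3 ≈ 30.21 °C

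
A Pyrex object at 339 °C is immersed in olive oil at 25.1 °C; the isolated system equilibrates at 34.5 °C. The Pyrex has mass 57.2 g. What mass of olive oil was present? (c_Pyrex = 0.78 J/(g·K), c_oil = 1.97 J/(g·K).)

m ≈ 734 g

Energy conservation, ΣQ = 0:
57.2·0.78·(34.5 − 339) + m·1.97·(34.5 − 25.1) = 0
18.52 m = 13586
m = 13586/18.52 ≈ 733.6 g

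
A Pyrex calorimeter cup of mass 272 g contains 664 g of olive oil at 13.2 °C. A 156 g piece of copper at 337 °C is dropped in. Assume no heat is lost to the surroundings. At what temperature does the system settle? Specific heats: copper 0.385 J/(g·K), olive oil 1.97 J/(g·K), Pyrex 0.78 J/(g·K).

T_f = Σ m_i c_i T_i / Σ m_i c_i:
T_f = (60.06·337 + 1308.1·13.2 + 212.16·13.2) / (60.06 + 1308.1 + 212.16)
    = 40307 / 1580.3 ≈ 25.51 °C

T_f ≈ 25.5 °C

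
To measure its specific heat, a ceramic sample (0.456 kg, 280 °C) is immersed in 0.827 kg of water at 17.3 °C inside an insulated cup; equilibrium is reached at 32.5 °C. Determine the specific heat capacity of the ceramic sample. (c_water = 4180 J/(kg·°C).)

c ≈ 466 J/(kg·°C)

Heat lost by the ceramic sample = heat gained by the water:
0.456·c·(280 − 32.5) = 0.827·4180·(32.5 − 17.3)
112.86 c = 52544  ⇒  c ≈ 465.6 J/(kg·°C)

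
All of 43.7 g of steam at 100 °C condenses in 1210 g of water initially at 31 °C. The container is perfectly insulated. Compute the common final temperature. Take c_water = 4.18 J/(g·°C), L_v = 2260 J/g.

T_f ≈ 52.3 °C

Net heat exchanged in the isolated system is zero:
latent heat released on condensation: 43.7×2260 = 98762
  condensed water 100 °C→T: 182.67(T − 100)
  original water: 5057.8(T − 31)
5240.5 T = 98762 + 18267 + 156792 = 273820
T ≈ 52.25 °C (< 100 °C, so full condensation is consistent).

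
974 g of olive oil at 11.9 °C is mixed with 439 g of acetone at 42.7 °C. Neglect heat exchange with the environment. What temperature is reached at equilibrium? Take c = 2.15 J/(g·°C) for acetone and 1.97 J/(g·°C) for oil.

|Q_acetone| = |Q_oil|:
439*2.15*(42.7 − T) = 974*1.97*(T − 11.9)
943.85(42.7 − T) = 1918.8(T − 11.9)
2862.6 T = 63136  ⇒  T ≈ 22.06 °C

T_f ≈ 22.1 °C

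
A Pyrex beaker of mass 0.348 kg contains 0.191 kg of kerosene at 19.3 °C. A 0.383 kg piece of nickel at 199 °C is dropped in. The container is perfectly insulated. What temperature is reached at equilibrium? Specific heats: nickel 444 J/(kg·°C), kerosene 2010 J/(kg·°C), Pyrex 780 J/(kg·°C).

Conservation of energy gives ΣQ = 0:
0.383·444·(T − 199) + 0.191·2010·(T − 19.3) + 0.348·780·(T − 19.3) = 0
(170.05 + 383.91 + 271.44) T = 170.05·199 + 383.91·19.3 + 271.44·19.3
T ≈ 56.32 °C

T_f ≈ 56.3 °C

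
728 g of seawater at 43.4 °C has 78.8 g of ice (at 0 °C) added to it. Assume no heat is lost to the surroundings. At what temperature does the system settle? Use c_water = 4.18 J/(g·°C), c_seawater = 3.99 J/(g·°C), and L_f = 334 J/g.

Energy conservation, ΣQ = 0:
melt ice: 78.8·334 = 26319
  meltwater 0→T: 78.8·4.18·T = 329.38 T
  seawater cools: 728·3.99·(T − 43.4) = 2904.7(T − 43.4)
3234.1 T = 126065 − 26319 = 99746
T ≈ 30.84 °C — above 0 °C, consistent with complete melting.

T_f ≈ 30.8 °C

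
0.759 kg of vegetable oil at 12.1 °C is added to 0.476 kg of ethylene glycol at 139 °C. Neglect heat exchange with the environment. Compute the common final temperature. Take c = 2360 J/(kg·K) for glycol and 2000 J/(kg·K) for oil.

T_f ≈ 66.1 °C

T_f = Σ m_i c_i T_i / Σ m_i c_i:
T_f = (1123.4×139 + 1518×12.1) / (1123.4 + 1518)
    = 174515 / 2641.4 ≈ 66.07 °C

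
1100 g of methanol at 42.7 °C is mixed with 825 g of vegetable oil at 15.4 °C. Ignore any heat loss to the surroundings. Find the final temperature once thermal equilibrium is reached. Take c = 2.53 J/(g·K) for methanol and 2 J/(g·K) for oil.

T_f ≈ 32.5 °C

Heat lost by the methanol equals heat gained by the oil:
1100*2.53*(42.7 − T) = 825*2*(T − 15.4)
2783(42.7 − T) = 1650(T − 15.4)
4433 T = 144244  ⇒  T ≈ 32.54 °C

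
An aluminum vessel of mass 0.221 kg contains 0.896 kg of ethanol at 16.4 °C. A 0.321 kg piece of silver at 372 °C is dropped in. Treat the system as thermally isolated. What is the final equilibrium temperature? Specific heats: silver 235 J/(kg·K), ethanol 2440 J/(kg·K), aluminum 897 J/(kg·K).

T_f ≈ 27.3 °C

Energy conservation, ΣQ = 0:
0.321*235*(T − 372) + 0.896*2440*(T − 16.4) + 0.221*897*(T − 16.4) = 0
75.44(T − 372) + 2186.2(T − 16.4) + 198.24(T − 16.4) = 0
(75.44 + 2186.2 + 198.24) T = 75.44*372 + 2186.2*16.4 + 198.24*16.4
T ≈ 27.30 °C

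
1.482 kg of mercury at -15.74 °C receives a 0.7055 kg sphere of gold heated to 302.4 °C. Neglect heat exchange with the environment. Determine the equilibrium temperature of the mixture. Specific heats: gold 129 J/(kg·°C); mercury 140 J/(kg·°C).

Set heat shed by the hot body equal to heat absorbed by the cold body:
0.7055*129*(302.4 − T) = 1.482*140*(T − (-15.74))
91.01(302.4 − T) = 207.48(T − (-15.74))
298.49 T = 24256  ⇒  T ≈ 81.26 °C

T_f ≈ 81.3 °C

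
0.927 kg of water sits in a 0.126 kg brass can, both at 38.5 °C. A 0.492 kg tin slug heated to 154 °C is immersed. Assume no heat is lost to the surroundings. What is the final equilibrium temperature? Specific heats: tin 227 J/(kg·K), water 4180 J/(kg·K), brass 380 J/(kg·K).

T_f ≈ 41.7 °C

With ΣQ=0 the equilibrium temperature is the m·c-weighted mean:
T_f = (111.68*154 + 3874.9*38.5 + 47.88*38.5) / (111.68 + 3874.9 + 47.88)
    = 168225 / 4034.4 ≈ 41.70 °C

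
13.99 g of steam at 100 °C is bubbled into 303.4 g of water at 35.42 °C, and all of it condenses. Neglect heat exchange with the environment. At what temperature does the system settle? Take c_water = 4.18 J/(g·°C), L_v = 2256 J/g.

T_f ≈ 62.1 °C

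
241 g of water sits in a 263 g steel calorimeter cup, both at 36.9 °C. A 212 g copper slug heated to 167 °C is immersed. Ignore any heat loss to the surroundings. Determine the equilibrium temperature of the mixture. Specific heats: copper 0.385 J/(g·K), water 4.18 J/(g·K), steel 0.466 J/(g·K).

T_f ≈ 45.7 °C

Heat gained plus heat lost sum to zero:
212*0.385*(T − 167) + 241*4.18*(T − 36.9) + 263*0.466*(T − 36.9) = 0
(81.62 + 1007.4 + 122.56) T = 81.62*167 + 1007.4*36.9 + 122.56*36.9
T ≈ 45.66 °C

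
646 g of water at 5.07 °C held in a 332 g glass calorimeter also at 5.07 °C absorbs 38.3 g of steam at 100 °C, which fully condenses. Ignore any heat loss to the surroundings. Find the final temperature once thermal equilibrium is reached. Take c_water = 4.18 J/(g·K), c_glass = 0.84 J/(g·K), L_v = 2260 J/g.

T_f ≈ 37.5 °C

Taking heat into each body as positive, Σ m c ΔT = 0:
condense steam: −38.3·2260 = −86558; condensate cools 100→T: 38.3·4.18·(T − 100) = 160.09(T − 100); water warms: 646·4.18·(T − 5.07) = 2700.3(T − 5.07); glass cup: 332·0.84·(T − 5.07) = 278.88(T − 5.07)
3139.3 T = 86558 + 16009 + 15104 = 117672
T ≈ 37.48 °C, under the boiling point, so the assumption holds.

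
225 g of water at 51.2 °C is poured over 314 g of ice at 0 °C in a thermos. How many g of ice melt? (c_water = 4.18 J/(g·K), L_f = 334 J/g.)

Water can give up m c ΔT = 225×4.18×51.2 = 48154 J before reaching 0 °C.
Melting all 314 g of ice would need 314×334 = 104876 J.
48154 J < 104876 J, so only part of the ice melts and the system sits at 0 °C.
m_melt = 48154 / L_f = 144.2 g.

m_melted ≈ 144 g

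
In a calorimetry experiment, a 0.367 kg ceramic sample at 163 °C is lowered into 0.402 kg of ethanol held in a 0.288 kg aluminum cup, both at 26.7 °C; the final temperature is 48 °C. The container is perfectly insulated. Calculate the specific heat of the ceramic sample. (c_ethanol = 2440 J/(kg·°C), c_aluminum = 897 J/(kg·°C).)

c ≈ 625 J/(kg·°C)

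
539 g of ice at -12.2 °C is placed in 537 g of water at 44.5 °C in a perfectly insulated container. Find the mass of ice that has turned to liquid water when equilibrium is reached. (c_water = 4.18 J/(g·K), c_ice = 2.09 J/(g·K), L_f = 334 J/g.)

m_melted ≈ 258 g

Cooling the water to 0 °C releases 537×4.18×44.5 = 99887 J.
Warming the ice to 0 °C takes 539×2.09×12.2 = 13743 J, leaving 86144 J for melting.
Melting all 539 g of ice would need 539×334 = 180026 J.
Since 86144 < 180026 J, not all the ice melts; equilibrium is at 0 °C.
Mass melted = 86144/334 ≈ 257.9 g.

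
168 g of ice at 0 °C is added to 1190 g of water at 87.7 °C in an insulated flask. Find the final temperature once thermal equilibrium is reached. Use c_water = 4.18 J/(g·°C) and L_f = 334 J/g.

T_f ≈ 67.0 °C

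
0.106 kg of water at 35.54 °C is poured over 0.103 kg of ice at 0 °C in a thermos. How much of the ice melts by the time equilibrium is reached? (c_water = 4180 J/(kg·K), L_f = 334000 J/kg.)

m_melted ≈ 0.0471 kg

Heat available from the water dropping to 0 °C: 0.106·4180·35.54 = 15747 J.
Fully melting the ice requires m_ice L_f = 0.103·334000 = 34402 J.
Since 15747 < 34402 J, not all the ice melts; equilibrium is at 0 °C.
m_melted·334000 = 15747  ⇒  m_melted ≈ 0.04715 kg.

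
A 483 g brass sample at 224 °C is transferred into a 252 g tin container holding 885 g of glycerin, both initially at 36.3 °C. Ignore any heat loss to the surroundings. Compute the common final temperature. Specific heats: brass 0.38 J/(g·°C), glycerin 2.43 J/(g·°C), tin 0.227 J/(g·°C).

Energy conservation, ΣQ = 0:
483*0.38*(T − 224) + 885*2.43*(T − 36.3) + 252*0.227*(T − 36.3) = 0
183.54(T − 224) + 2150.6(T − 36.3) + 57.2(T − 36.3) = 0
2391.3 T = 121254
T = 121254/2391.3 ≈ 50.71 °C

T_f ≈ 50.7 °C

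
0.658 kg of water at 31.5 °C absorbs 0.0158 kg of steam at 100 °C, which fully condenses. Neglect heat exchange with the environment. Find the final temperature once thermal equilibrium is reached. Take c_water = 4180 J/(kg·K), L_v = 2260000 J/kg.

Energy conservation, ΣQ = 0:
latent heat released on condensation: 0.0158×2260000 = 35708
  condensate cools 100→T: 0.0158×4180×(T − 100) = 66.04(T − 100)
  original water: 2750.4(T − 31.5)
2816.5 T = 35708 + 6604.4 + 86639 = 128951
T ≈ 45.78 °C — below 100 °C, confirming all the steam condensed.

T_f ≈ 45.8 °C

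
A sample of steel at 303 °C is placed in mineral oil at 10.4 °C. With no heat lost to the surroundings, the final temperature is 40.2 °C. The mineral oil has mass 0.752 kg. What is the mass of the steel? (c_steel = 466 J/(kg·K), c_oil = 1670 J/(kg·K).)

Setting the total heat transfer to zero:
m×466×(40.2 − 303) + 0.752×1670×(40.2 − 10.4) = 0
-122465 m = -37424
m = -37424/-122465 ≈ 0.3056 kg

m ≈ 0.306 kg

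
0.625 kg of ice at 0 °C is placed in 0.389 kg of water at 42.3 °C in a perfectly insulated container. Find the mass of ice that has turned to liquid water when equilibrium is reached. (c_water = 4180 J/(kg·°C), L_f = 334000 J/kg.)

Cooling the water to 0 °C releases 0.389·4180·42.3 = 68781 J.
To melt every bit of ice: 0.625·334000 = 208750 J.
Since 68781 < 208750 J, not all the ice melts; equilibrium is at 0 °C.
Mass melted = 68781/334000 ≈ 0.2059 kg.

m_melted ≈ 0.206 kg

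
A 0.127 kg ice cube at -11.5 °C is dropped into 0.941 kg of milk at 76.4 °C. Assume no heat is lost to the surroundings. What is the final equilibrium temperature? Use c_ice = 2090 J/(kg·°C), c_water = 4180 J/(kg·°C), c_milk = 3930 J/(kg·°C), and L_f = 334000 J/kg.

T_f ≈ 56.1 °C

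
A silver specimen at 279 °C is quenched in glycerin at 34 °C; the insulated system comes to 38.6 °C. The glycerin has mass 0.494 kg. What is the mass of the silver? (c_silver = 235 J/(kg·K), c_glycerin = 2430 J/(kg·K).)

Conservation of energy gives ΣQ = 0:
m×235×(38.6 − 279) + 0.494×2430×(38.6 − 34) = 0
-56494 m = -5521.9
m = -5521.9/-56494 ≈ 0.09774 kg

m ≈ 0.0977 kg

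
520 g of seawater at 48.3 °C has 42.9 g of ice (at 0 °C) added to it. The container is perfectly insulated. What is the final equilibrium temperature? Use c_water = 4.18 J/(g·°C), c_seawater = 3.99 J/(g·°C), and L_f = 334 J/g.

T_f ≈ 38.1 °C

Sum of m c ΔT and latent-heat terms is zero:
fusion: m_ice L_f = 42.9×334 = 14329; meltwater 0→T: 42.9×4.18×T = 179.32 T; seawater: 2074.8(T − 48.3)
2254.1 T = 100213 − 14329 = 85884
T ≈ 38.10 °C. Since T > 0 °C, the all-ice-melts assumption holds.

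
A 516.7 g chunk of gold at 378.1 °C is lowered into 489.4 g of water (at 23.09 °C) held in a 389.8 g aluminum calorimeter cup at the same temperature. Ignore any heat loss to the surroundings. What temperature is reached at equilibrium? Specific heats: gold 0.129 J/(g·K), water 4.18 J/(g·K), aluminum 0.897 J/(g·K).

T_f ≈ 32.7 °C

Energy conservation, ΣQ = 0:
516.7×0.129×(T − 378.1) + 489.4×4.18×(T − 23.09) + 389.8×0.897×(T − 23.09) = 0
66.65(T − 378.1) + 2045.7(T − 23.09) + 349.65(T − 23.09) = 0
(66.65 + 2045.7 + 349.65) T = 66.65×378.1 + 2045.7×23.09 + 349.65×23.09
T ≈ 32.70 °C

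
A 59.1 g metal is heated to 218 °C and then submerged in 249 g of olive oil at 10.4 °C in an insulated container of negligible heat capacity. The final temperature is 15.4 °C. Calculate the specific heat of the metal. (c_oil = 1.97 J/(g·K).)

m_s c (T_s − T_f) = m_oil c_oil (T_f − T_0):
59.1×c×(218 − 15.4) = 249×1.97×(15.4 − 10.4)
11974 c = 2452.6  ⇒  c ≈ 0.2048 J/(g·K)

c ≈ 0.205 J/(g·K)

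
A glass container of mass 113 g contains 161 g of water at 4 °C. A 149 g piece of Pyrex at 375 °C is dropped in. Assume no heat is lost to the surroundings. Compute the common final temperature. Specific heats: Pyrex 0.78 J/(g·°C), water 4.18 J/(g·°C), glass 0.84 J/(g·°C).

T_f ≈ 52.8 °C

Energy conservation, ΣQ = 0:
149·0.78·(T − 375) + 161·4.18·(T − 4) + 113·0.84·(T − 4) = 0
116.22(T − 375) + 672.98(T − 4) + 94.92(T − 4) = 0
884.12 T = 46654
T = 46654/884.12 ≈ 52.77 °C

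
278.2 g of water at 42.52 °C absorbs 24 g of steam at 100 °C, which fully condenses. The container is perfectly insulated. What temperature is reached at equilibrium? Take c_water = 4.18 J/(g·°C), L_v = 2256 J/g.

Heat gained plus heat lost sum to zero:
latent heat released on condensation: 24·2256 = 54144; condensate cools 100→T: 24·4.18·(T − 100) = 100.32(T − 100); water warms: 278.2·4.18·(T − 42.52) = 1162.9(T − 42.52)
1263.2 T = 54144 + 10032 + 49445 = 113621
T ≈ 89.95 °C (< 100 °C, so full condensation is consistent).

T_f ≈ 89.9 °C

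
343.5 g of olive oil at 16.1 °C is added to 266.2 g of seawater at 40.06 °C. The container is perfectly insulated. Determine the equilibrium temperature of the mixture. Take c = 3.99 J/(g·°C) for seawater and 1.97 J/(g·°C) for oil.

T_f ≈ 30.7 °C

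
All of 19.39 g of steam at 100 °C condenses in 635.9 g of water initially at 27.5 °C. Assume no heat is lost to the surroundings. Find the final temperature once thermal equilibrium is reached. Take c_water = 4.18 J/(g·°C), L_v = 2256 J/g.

Sum of m c ΔT and latent-heat terms is zero:
latent heat released on condensation: 19.39×2256 = 43744; condensed water 100 °C→T: 81.05(T − 100); original water: 2658.1(T − 27.5)
2739.1 T = 43744 + 8105 + 73097 = 124946
T ≈ 45.62 °C, under the boiling point, so the assumption holds.

T_f ≈ 45.6 °C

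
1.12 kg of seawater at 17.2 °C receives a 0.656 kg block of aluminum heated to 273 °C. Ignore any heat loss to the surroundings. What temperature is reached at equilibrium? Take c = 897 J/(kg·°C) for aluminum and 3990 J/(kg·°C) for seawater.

Heat gained plus heat lost sum to zero:
0.656·897·(T − 273) + 1.12·3990·(T − 17.2) = 0
588.43(T − 273) + 4468.8(T − 17.2) = 0
5057.2 T = 237505
T = 237505/5057.2 ≈ 46.96 °C

T_f ≈ 47.0 °C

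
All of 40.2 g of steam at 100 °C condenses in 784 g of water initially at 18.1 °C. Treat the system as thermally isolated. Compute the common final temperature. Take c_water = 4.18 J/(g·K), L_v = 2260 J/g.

T_f ≈ 48.5 °C

Heat gained plus heat lost sum to zero:
steam→water at 100 °C releases m L_v = 40.2×2260 = 90852; condensate cools 100→T: 40.2×4.18×(T − 100) = 168.04(T − 100); water warms: 784×4.18×(T − 18.1) = 3277.1(T − 18.1)
3445.2 T = 90852 + 16804 + 59316 = 166971
T ≈ 48.47 °C — below 100 °C, confirming all the steam condensed.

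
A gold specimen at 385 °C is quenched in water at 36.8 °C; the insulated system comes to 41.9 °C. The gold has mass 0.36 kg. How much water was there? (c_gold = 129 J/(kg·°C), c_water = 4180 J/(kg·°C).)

m ≈ 0.747 kg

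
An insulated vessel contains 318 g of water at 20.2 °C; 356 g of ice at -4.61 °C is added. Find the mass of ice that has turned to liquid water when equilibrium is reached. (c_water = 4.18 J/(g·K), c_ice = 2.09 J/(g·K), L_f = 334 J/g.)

Water can give up m c ΔT = 318·4.18·20.2 = 26851 J before reaching 0 °C.
Warming the ice to 0 °C takes 356·2.09·4.61 = 3430 J, leaving 23421 J for melting.
Fully melting the ice requires m_ice L_f = 356·334 = 118904 J.
23421 J < 118904 J, so only part of the ice melts and the system sits at 0 °C.
Mass melted = 23421/334 ≈ 70.12 g.

m_melted ≈ 70.1 g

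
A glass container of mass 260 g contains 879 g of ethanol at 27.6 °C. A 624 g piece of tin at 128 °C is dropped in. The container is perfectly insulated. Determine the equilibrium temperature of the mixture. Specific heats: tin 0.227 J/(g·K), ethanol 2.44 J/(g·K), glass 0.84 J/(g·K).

T_f ≈ 33.3 °C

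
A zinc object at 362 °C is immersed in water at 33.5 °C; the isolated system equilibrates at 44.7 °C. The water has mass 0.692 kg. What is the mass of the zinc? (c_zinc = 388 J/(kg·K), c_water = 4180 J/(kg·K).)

m ≈ 0.263 kg

Net heat exchanged in the isolated system is zero:
m·388·(44.7 − 362) + 0.692·4180·(44.7 − 33.5) = 0
-123112 m = -32397
m = -32397/-123112 ≈ 0.2631 kg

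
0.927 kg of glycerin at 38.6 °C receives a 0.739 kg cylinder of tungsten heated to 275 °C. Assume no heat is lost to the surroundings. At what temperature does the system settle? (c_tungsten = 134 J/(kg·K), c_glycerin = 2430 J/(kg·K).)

T_f ≈ 48.6 °C

Heat lost by the tungsten equals heat gained by the glycerin:
0.739×134×(275 − T) = 0.927×2430×(T − 38.6)
99.03(275 − T) = 2252.6(T − 38.6)
2351.6 T = 114183  ⇒  T ≈ 48.55 °C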